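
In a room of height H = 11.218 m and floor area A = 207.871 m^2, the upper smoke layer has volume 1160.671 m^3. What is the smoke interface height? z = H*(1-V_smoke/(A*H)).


V/(A*H) = 0.49774
1 - 0.49774 = 0.50226
z = 11.218 * 0.50226 = 5.6344 m

5.6344 m


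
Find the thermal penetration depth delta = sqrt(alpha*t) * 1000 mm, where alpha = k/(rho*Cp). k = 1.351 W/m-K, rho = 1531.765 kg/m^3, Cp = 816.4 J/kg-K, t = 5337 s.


alpha = 1.351 / (1531.765 * 816.4) = 1.0803e-06 m^2/s
alpha * t = 0.0057658
delta = sqrt(0.0057658) * 1000 = 75.933 mm

75.933 mm


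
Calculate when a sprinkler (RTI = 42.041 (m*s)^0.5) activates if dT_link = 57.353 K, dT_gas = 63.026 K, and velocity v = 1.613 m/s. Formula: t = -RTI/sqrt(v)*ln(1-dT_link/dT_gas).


dT_link/dT_gas = 0.90999
ln(1 - 0.90999) = -2.4078
t = -42.041 / sqrt(1.613) * -2.4078 = 79.704 s

79.704 s


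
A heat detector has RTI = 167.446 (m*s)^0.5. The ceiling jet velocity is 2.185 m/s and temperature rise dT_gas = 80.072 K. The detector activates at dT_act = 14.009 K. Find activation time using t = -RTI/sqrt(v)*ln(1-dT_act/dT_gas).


dT_act/dT_gas = 0.17496
ln(1 - 0.17496) = -0.19232
t = -167.446 / sqrt(2.185) * -0.19232 = 21.786 s

21.786 s


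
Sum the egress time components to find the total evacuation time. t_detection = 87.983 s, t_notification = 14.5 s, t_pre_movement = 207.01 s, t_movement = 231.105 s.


Total = 87.983 + 14.5 + 207.01 + 231.105 = 540.598 s

540.598 s


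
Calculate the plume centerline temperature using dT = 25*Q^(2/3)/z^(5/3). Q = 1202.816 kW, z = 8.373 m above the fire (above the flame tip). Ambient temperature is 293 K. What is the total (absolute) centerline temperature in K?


Q^(2/3) = 113.10
z^(5/3) = 34.525
dT = 25 * 113.10 / 34.525 = 81.898 K
T = 293 + 81.898 = 374.90 K

374.90 K


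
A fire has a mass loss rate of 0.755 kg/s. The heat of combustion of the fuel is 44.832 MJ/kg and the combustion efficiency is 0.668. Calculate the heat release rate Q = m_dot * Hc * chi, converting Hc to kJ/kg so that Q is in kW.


Hc = 44.832 MJ/kg = 44.832 * 1000 kJ/kg = 44832 kJ/kg
Q = 0.755 kg/s * 44832 kJ/kg * 0.668 = 22611 kW

22611 kW


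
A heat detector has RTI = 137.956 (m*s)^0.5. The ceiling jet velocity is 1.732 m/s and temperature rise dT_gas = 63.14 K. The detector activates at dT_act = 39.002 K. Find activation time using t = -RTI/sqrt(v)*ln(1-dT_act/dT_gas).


dT_act/dT_gas = 0.61771
ln(1 - 0.61771) = -0.96157
t = -137.956 / sqrt(1.732) * -0.96157 = 100.80 s

100.80 s


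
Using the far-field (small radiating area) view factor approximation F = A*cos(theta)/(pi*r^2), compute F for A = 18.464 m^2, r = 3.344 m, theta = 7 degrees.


cos(7 deg) = 0.99255
pi*r^2 = 35.130
F = 18.464 * 0.99255 / 35.130 = 0.52167

0.52167


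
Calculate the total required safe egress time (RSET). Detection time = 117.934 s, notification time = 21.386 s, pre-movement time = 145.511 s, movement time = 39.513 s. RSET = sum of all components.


Total = 117.934 + 21.386 + 145.511 + 39.513 = 324.344 s

324.344 s


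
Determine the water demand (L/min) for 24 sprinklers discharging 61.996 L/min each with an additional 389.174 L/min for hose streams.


Sprinkler demand = 24 * 61.996 = 1487.904 L/min
Total = 1487.904 + 389.174 = 1877.078 L/min

1877.078 L/min


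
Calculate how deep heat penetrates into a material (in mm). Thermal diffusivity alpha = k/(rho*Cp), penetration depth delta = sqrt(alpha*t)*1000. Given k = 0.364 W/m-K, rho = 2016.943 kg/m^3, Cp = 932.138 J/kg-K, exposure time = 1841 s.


alpha = 0.364 / (2016.943 * 932.138) = 1.9361e-07 m^2/s
alpha * t = 0.00035644
delta = sqrt(0.00035644) * 1000 = 18.880 mm

18.880 mm


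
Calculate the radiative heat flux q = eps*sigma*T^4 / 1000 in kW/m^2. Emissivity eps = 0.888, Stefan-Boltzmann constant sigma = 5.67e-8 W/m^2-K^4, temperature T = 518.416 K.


T^4 = 7.2229e+10
q = 0.888 * 5.67e-8 * 7.2229e+10 / 1000 = 3.6367 kW/m^2

3.6367 kW/m^2


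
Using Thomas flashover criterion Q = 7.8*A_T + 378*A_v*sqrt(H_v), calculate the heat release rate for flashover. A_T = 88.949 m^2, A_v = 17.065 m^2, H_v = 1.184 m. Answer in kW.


7.8*A_T = 693.80
sqrt(H_v) = 1.0881
378*A_v*sqrt(H_v) = 7019.0
Q = 693.80 + 7019.0 = 7712.8 kW

7712.8 kW


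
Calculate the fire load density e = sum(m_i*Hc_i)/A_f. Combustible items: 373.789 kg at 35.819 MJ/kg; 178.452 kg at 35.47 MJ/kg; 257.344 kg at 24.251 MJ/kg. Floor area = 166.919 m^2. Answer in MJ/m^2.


Total energy = 373.789*35.819 + 178.452*35.47 + 257.344*24.251
= 13388.75 + 6329.692 + 6240.849
= 25959.29 MJ
e = 25959.29 / 166.919 = 155.52 MJ/m^2

155.52 MJ/m^2


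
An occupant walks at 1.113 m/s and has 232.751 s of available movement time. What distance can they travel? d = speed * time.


d = 1.113 * 232.751 = 259.05 m

259.05 m


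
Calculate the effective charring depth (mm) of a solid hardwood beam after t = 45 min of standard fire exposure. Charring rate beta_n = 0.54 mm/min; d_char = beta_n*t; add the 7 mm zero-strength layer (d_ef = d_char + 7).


d_char = 0.54 * 45 = 24.3 mm
d_ef = 24.3 + 1.0*7 = 31.3 mm

31.3 mm


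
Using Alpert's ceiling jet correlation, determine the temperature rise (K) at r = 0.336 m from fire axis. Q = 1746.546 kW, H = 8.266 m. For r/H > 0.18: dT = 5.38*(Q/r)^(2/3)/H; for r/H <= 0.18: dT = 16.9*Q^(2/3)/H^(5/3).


r/H = 0.336 / 8.266 = 0.040648
r/H <= 0.18, so dT = 16.9*Q^(2/3)/H^(5/3)
Q^(2/3) = 145.03
H^(5/3) = 33.793
dT = 16.9 * 145.03 / 33.793 = 72.529 K

72.529 K


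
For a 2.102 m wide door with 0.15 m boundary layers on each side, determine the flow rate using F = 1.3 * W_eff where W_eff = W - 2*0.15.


W_eff = 2.102 - 0.30 = 1.802 m
F = 1.3 * 1.802 = 2.3426 persons/s

2.3426 persons/s


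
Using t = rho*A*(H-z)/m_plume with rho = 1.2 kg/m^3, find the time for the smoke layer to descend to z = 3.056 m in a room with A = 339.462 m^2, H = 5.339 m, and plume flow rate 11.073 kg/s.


H - z = 2.283 m
t = 1.2 * 339.462 * 2.283 / 11.073 = 83.987 s

83.987 s


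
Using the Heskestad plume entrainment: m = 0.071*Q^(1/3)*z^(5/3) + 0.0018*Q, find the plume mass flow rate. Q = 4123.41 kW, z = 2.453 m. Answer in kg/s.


Q^(1/3) = 16.036
z^(5/3) = 4.4617
First term = 0.071 * 16.036 * 4.4617 = 5.0797
Second term = 0.0018 * 4123.41 = 7.4221
m = 12.502 kg/s

12.502 kg/s


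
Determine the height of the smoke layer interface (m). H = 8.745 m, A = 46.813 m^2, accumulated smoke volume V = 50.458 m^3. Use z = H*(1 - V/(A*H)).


V/(A*H) = 0.12325
1 - 0.12325 = 0.87675
z = 8.745 * 0.87675 = 7.6671 m

7.6671 m


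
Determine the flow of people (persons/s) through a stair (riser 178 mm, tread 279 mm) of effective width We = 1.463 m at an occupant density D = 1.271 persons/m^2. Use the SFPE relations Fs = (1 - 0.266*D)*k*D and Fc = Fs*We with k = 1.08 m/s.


1 - 0.266*D = 1 - 0.266*1.271 = 0.66191
Fs = 0.66191 * 1.08 * 1.271 = 0.90860 persons/(s*m)
Fc = 0.90860 * 1.463 = 1.3293 persons/s

1.3293 persons/s


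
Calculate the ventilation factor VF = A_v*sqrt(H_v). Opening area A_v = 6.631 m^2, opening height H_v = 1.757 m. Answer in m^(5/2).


sqrt(H_v) = 1.3255
VF = 6.631 * 1.3255 = 8.7895 m^(5/2)

8.7895 m^(5/2)


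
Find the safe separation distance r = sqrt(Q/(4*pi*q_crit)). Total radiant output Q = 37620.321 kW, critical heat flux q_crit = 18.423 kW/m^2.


4*pi*q_crit = 231.51
Q/(4*pi*q_crit) = 162.50
r = sqrt(162.50) = 12.748 m

12.748 m


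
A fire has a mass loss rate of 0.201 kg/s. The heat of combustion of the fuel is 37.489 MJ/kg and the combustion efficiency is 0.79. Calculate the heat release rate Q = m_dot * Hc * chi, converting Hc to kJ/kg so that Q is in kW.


Hc = 37.489 MJ/kg = 37.489 * 1000 kJ/kg = 37489 kJ/kg
Q = 0.201 kg/s * 37489 kJ/kg * 0.79 = 5952.9 kW

5952.9 kW


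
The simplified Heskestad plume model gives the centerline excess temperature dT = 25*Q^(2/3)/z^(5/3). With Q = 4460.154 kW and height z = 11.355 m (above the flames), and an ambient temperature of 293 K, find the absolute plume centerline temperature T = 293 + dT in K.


Q^(2/3) = 270.96
z^(5/3) = 57.365
dT = 25 * 270.96 / 57.365 = 118.08 K
T = 293 + 118.08 = 411.08 K

411.08 K


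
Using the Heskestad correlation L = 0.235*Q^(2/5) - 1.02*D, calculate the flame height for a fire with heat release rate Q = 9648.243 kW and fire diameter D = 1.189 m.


Q^(2/5) = 39.245
0.235 * Q^(2/5) = 9.2225
1.02 * D = 1.2128
L = 8.0097 m

8.0097 m


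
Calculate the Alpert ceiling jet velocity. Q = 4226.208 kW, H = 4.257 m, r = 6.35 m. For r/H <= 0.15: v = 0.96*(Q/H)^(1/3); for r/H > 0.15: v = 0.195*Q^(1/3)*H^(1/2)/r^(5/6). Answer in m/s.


r/H = 6.35 / 4.257 = 1.4917
r/H > 0.15, so v = 0.195*Q^(1/3)*H^(1/2)/r^(5/6)
Q^(1/3) = 16.168
H^(1/2) = 2.0632
r^(5/6) = 4.6664
v = 0.195 * 16.168 * 2.0632 / 4.6664 = 1.3940 m/s

1.3940 m/s


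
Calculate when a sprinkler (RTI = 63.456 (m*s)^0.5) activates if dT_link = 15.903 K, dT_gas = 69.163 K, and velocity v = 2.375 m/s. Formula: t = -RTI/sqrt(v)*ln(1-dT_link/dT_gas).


dT_link/dT_gas = 0.22994
ln(1 - 0.22994) = -0.26128
t = -63.456 / sqrt(2.375) * -0.26128 = 10.758 s

10.758 s


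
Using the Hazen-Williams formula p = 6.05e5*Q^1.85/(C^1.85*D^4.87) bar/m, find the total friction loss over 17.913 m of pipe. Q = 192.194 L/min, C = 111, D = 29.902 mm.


Q^1.85 = 16785
C^1.85 = 6079.2
D^4.87 = 1.5370e+07
p/m = 0.10868 bar/m
p_total = 0.10868 * 17.913 = 1.9469 bar

1.9469 bar


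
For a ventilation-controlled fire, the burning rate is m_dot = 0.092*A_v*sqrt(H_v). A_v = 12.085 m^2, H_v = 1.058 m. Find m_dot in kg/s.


sqrt(H_v) = 1.0286
m_dot = 0.092 * 12.085 * 1.0286 = 1.1436 kg/s

1.1436 kg/s


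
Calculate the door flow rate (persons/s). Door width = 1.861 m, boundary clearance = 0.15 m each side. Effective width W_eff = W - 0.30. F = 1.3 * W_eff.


W_eff = 1.861 - 0.30 = 1.561 m
F = 1.3 * 1.561 = 2.0293 persons/s

2.0293 persons/s


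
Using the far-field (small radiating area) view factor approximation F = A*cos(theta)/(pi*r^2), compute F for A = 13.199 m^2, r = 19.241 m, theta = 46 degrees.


cos(46 deg) = 0.69466
pi*r^2 = 1163.1
F = 13.199 * 0.69466 / 1163.1 = 0.0078833

0.0078833


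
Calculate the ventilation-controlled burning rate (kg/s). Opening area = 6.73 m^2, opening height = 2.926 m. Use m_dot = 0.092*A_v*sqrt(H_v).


sqrt(H_v) = 1.7106
m_dot = 0.092 * 6.73 * 1.7106 = 1.0591 kg/s

1.0591 kg/s


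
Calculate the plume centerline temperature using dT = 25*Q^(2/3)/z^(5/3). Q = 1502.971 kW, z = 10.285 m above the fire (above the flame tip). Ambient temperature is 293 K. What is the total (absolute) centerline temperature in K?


Q^(2/3) = 131.21
z^(5/3) = 48.642
dT = 25 * 131.21 / 48.642 = 67.437 K
T = 293 + 67.437 = 360.44 K

360.44 K


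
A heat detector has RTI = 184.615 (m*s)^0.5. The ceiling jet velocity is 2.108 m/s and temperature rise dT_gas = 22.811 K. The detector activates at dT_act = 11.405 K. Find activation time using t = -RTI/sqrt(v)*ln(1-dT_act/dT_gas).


dT_act/dT_gas = 0.49998
ln(1 - 0.49998) = -0.69310
t = -184.615 / sqrt(2.108) * -0.69310 = 88.131 s

88.131 s


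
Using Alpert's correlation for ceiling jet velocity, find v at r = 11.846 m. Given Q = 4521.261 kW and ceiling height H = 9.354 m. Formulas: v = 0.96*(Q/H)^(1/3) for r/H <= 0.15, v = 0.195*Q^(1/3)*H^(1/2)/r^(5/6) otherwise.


r/H = 11.846 / 9.354 = 1.2664
r/H > 0.15, so v = 0.195*Q^(1/3)*H^(1/2)/r^(5/6)
Q^(1/3) = 16.536
H^(1/2) = 3.0584
r^(5/6) = 7.8459
v = 0.195 * 16.536 * 3.0584 / 7.8459 = 1.2569 m/s

1.2569 m/s


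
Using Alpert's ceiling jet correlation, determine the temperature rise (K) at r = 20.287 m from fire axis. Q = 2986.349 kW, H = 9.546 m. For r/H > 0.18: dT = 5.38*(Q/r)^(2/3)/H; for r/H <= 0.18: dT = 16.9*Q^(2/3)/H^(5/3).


r/H = 20.287 / 9.546 = 2.1252
r/H > 0.18, so dT = 5.38*(Q/r)^(2/3)/H
Q/r = 147.21
(Q/r)^(2/3) = 27.879
dT = 5.38 * 27.879 / 9.546 = 15.712 K

15.712 K


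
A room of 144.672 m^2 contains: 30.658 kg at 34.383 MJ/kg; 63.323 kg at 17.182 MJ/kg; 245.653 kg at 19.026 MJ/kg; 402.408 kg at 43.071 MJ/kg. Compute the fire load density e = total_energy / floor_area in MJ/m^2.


Total energy = 30.658*34.383 + 63.323*17.182 + 245.653*19.026 + 402.408*43.071
= 1054.114 + 1088.016 + 4673.794 + 17332.11
= 24148.04 MJ
e = 24148.04 / 144.672 = 166.92 MJ/m^2

166.92 MJ/m^2


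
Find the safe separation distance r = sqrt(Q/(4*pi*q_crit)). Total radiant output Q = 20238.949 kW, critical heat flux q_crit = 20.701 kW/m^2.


4*pi*q_crit = 260.14
Q/(4*pi*q_crit) = 77.801
r = sqrt(77.801) = 8.8205 m

8.8205 m


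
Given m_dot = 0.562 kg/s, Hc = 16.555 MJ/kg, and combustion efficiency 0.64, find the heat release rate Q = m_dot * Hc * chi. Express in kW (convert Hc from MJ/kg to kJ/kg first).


Hc = 16.555 MJ/kg = 16.555 * 1000 kJ/kg = 16555 kJ/kg
Q = 0.562 kg/s * 16555 kJ/kg * 0.64 = 5954.5 kW

5954.5 kW


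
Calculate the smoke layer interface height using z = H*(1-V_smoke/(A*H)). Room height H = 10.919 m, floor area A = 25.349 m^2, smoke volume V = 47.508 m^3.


V/(A*H) = 0.17164
1 - 0.17164 = 0.82836
z = 10.919 * 0.82836 = 9.0448 m

9.0448 m


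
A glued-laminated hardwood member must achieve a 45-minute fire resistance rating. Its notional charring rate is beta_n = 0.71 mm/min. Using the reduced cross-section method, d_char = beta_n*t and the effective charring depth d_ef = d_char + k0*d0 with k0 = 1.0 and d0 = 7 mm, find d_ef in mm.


d_char = 0.71 * 45 = 31.95 mm
d_ef = 31.95 + 1.0*7 = 38.95 mm

38.95 mm


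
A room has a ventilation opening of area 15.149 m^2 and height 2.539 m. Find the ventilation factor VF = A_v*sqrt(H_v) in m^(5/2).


sqrt(H_v) = 1.5934
VF = 15.149 * 1.5934 = 24.139 m^(5/2)

24.139 m^(5/2)


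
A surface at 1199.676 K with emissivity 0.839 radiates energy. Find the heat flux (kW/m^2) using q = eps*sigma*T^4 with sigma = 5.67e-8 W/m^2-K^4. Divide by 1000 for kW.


T^4 = 2.0714e+12
q = 0.839 * 5.67e-8 * 2.0714e+12 / 1000 = 98.537 kW/m^2

98.537 kW/m^2


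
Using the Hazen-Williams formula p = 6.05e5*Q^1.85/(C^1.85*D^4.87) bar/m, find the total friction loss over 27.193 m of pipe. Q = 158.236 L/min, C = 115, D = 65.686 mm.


Q^1.85 = 11714
C^1.85 = 6490.7
D^4.87 = 7.0973e+08
p/m = 0.0015385 bar/m
p_total = 0.0015385 * 27.193 = 0.041835 bar

0.041835 bar


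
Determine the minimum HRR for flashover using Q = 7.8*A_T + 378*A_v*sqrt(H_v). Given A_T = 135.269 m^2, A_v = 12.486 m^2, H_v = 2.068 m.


7.8*A_T = 1055.1
sqrt(H_v) = 1.4381
378*A_v*sqrt(H_v) = 6787.2
Q = 1055.1 + 6787.2 = 7842.3 kW

7842.3 kW


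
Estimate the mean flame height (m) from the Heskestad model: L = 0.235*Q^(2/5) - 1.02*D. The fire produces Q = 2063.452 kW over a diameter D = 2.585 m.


Q^(2/5) = 21.176
0.235 * Q^(2/5) = 4.9763
1.02 * D = 2.6367
L = 2.3396 m

2.3396 m


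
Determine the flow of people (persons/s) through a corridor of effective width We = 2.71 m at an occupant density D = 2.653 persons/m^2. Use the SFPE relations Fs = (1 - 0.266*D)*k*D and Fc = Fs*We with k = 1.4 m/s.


1 - 0.266*D = 1 - 0.266*2.653 = 0.29430
Fs = 0.29430 * 1.4 * 2.653 = 1.0931 persons/(s*m)
Fc = 1.0931 * 2.71 = 2.9623 persons/s

2.9623 persons/s


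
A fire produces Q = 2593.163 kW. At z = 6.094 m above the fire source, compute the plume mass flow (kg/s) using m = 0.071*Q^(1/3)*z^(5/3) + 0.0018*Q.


Q^(1/3) = 13.739
z^(5/3) = 20.332
First term = 0.071 * 13.739 * 20.332 = 19.832
Second term = 0.0018 * 2593.163 = 4.6677
m = 24.500 kg/s

24.500 kg/s


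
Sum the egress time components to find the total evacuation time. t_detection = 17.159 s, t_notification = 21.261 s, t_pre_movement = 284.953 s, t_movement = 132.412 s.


Total = 17.159 + 21.261 + 284.953 + 132.412 = 455.785 s

455.785 s


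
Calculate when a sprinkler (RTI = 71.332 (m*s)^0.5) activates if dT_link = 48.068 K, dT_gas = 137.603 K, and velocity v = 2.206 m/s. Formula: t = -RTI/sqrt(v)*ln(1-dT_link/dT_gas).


dT_link/dT_gas = 0.34932
ln(1 - 0.34932) = -0.42974
t = -71.332 / sqrt(2.206) * -0.42974 = 20.639 s

20.639 s


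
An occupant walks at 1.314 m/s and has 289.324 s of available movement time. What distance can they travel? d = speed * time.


d = 1.314 * 289.324 = 380.17 m

380.17 m


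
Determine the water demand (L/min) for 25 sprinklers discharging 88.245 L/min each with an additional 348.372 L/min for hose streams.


Sprinkler demand = 25 * 88.245 = 2206.125 L/min
Total = 2206.125 + 348.372 = 2554.497 L/min

2554.497 L/min


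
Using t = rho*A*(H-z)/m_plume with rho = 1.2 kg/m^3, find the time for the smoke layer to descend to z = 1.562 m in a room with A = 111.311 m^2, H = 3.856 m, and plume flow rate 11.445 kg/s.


H - z = 2.294 m
t = 1.2 * 111.311 * 2.294 / 11.445 = 26.773 s

26.773 s


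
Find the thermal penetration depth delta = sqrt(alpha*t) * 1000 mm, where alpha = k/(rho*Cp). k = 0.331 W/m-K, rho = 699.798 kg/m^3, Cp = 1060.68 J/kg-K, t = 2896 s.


alpha = 0.331 / (699.798 * 1060.68) = 4.4593e-07 m^2/s
alpha * t = 0.0012914
delta = sqrt(0.0012914) * 1000 = 35.936 mm

35.936 mm


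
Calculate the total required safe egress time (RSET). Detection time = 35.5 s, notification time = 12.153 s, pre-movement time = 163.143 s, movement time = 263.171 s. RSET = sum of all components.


Total = 35.5 + 12.153 + 163.143 + 263.171 = 473.967 s

473.967 s


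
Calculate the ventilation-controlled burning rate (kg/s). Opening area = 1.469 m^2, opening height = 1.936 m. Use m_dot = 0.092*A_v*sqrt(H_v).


sqrt(H_v) = 1.3914
m_dot = 0.092 * 1.469 * 1.3914 = 0.18805 kg/s

0.18805 kg/s


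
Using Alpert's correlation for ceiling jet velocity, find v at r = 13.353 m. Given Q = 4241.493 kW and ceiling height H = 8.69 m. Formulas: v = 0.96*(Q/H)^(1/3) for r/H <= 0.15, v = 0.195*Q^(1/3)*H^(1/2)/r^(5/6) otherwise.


r/H = 13.353 / 8.69 = 1.5366
r/H > 0.15, so v = 0.195*Q^(1/3)*H^(1/2)/r^(5/6)
Q^(1/3) = 16.187
H^(1/2) = 2.9479
r^(5/6) = 8.6693
v = 0.195 * 16.187 * 2.9479 / 8.6693 = 1.0733 m/s

1.0733 m/s


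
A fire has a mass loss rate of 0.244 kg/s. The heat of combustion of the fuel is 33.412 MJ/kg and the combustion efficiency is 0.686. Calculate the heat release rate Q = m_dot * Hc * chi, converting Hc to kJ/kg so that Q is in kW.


Hc = 33.412 MJ/kg = 33.412 * 1000 kJ/kg = 33412 kJ/kg
Q = 0.244 kg/s * 33412 kJ/kg * 0.686 = 5592.6 kW

5592.6 kW


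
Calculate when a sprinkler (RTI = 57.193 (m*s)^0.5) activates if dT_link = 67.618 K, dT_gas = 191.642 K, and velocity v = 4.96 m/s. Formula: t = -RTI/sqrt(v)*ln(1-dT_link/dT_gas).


dT_link/dT_gas = 0.35283
ln(1 - 0.35283) = -0.43515
t = -57.193 / sqrt(4.96) * -0.43515 = 11.175 s

11.175 s


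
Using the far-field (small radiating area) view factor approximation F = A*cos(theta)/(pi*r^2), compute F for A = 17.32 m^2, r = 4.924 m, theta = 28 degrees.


cos(28 deg) = 0.88295
pi*r^2 = 76.170
F = 17.32 * 0.88295 / 76.170 = 0.20077

0.20077


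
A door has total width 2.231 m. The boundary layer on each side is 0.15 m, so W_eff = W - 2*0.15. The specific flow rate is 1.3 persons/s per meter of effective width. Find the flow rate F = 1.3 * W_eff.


W_eff = 2.231 - 0.30 = 1.931 m
F = 1.3 * 1.931 = 2.5103 persons/s

2.5103 persons/s


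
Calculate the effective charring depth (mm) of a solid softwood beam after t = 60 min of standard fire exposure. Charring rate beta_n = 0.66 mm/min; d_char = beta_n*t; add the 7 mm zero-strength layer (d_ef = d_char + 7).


d_char = 0.66 * 60 = 39.6 mm
d_ef = 39.6 + 1.0*7 = 46.6 mm

46.6 mm


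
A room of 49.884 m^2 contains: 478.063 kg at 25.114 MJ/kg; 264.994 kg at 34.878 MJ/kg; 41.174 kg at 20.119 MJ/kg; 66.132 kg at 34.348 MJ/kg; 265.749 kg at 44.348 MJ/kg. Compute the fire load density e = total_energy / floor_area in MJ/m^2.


Total energy = 478.063*25.114 + 264.994*34.878 + 41.174*20.119 + 66.132*34.348 + 265.749*44.348
= 12006.07 + 9242.461 + 828.3797 + 2271.502 + 11785.44
= 36133.85 MJ
e = 36133.85 / 49.884 = 724.36 MJ/m^2

724.36 MJ/m^2


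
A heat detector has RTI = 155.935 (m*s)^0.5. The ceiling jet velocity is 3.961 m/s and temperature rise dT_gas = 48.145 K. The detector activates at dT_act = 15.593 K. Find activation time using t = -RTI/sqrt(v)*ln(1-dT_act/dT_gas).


dT_act/dT_gas = 0.32388
ln(1 - 0.32388) = -0.39138
t = -155.935 / sqrt(3.961) * -0.39138 = 30.665 s

30.665 s


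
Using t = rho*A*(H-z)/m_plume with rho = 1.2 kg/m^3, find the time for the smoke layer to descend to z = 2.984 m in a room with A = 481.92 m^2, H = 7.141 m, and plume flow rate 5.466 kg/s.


H - z = 4.157 m
t = 1.2 * 481.92 * 4.157 / 5.466 = 439.81 s

439.81 s


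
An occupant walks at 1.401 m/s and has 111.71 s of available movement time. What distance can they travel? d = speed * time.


d = 1.401 * 111.71 = 156.51 m

156.51 m


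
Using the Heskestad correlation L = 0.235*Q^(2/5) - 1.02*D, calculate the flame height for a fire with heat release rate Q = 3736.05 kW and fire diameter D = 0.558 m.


Q^(2/5) = 26.851
0.235 * Q^(2/5) = 6.3101
1.02 * D = 0.56916
L = 5.7409 m

5.7409 m


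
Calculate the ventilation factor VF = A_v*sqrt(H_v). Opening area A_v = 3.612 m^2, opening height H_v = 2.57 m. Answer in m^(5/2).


sqrt(H_v) = 1.6031
VF = 3.612 * 1.6031 = 5.7905 m^(5/2)

5.7905 m^(5/2)


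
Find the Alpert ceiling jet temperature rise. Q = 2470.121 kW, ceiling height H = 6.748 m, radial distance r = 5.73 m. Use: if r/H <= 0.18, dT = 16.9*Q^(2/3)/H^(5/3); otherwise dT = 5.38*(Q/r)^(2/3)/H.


r/H = 5.73 / 6.748 = 0.84914
r/H > 0.18, so dT = 5.38*(Q/r)^(2/3)/H
Q/r = 431.09
(Q/r)^(2/3) = 57.066
dT = 5.38 * 57.066 / 6.748 = 45.497 K

45.497 K


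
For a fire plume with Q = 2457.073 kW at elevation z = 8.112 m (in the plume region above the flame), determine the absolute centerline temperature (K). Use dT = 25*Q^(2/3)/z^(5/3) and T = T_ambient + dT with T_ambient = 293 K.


Q^(2/3) = 182.09
z^(5/3) = 32.750
dT = 25 * 182.09 / 32.750 = 139.00 K
T = 293 + 139.00 = 432.00 K

432.00 K


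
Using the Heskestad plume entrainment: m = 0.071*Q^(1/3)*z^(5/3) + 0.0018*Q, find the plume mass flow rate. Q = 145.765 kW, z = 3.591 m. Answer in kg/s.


Q^(1/3) = 5.2628
z^(5/3) = 8.4209
First term = 0.071 * 5.2628 * 8.4209 = 3.1466
Second term = 0.0018 * 145.765 = 0.26238
m = 3.4089 kg/s

3.4089 kg/s


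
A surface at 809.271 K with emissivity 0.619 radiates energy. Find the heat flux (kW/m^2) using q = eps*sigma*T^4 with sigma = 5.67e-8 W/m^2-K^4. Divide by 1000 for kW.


T^4 = 4.2892e+11
q = 0.619 * 5.67e-8 * 4.2892e+11 / 1000 = 15.054 kW/m^2

15.054 kW/m^2


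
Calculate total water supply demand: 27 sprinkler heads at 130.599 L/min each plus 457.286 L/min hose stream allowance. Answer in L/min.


Sprinkler demand = 27 * 130.599 = 3526.173 L/min
Total = 3526.173 + 457.286 = 3983.459 L/min

3983.459 L/min


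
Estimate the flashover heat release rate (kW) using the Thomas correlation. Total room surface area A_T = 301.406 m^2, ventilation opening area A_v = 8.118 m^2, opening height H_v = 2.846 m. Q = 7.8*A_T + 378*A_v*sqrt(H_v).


7.8*A_T = 2351.0
sqrt(H_v) = 1.6870
378*A_v*sqrt(H_v) = 5176.8
Q = 2351.0 + 5176.8 = 7527.7 kW

7527.7 kW


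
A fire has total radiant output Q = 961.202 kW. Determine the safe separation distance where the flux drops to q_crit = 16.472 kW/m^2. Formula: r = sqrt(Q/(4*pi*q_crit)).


4*pi*q_crit = 206.99
Q/(4*pi*q_crit) = 4.6436
r = sqrt(4.6436) = 2.1549 m

2.1549 m


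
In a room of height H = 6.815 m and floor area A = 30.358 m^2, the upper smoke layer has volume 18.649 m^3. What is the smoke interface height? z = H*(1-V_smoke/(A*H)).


V/(A*H) = 0.090140
1 - 0.090140 = 0.90986
z = 6.815 * 0.90986 = 6.2007 m

6.2007 m


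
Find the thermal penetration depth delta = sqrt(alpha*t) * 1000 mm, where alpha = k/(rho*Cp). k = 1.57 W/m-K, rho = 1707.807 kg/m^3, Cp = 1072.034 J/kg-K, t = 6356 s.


alpha = 1.57 / (1707.807 * 1072.034) = 8.5754e-07 m^2/s
alpha * t = 0.0054505
delta = sqrt(0.0054505) * 1000 = 73.827 mm

73.827 mm


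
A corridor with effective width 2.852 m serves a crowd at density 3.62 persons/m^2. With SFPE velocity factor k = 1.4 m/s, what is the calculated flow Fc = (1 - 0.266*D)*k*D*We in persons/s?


1 - 0.266*D = 1 - 0.266*3.62 = 0.037080
Fs = 0.037080 * 1.4 * 3.62 = 0.18792 persons/(s*m)
Fc = 0.18792 * 2.852 = 0.53595 persons/s

0.53595 persons/s


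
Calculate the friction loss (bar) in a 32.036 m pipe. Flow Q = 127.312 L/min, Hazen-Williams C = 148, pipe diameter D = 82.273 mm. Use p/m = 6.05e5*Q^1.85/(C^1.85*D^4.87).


Q^1.85 = 7834.4
C^1.85 = 10351
D^4.87 = 2.1247e+09
p/m = 0.00021551 bar/m
p_total = 0.00021551 * 32.036 = 0.0069042 bar

0.0069042 bar


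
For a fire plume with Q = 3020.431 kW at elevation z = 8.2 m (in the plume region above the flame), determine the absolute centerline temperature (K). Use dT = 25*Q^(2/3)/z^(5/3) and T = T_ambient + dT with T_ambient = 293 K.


Q^(2/3) = 208.95
z^(5/3) = 33.344
dT = 25 * 208.95 / 33.344 = 156.66 K
T = 293 + 156.66 = 449.66 K

449.66 K


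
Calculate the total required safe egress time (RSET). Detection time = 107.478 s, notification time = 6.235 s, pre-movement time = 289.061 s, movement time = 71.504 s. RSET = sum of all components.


Total = 107.478 + 6.235 + 289.061 + 71.504 = 474.278 s

474.278 s


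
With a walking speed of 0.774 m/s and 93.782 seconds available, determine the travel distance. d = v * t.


d = 0.774 * 93.782 = 72.587 m

72.587 m


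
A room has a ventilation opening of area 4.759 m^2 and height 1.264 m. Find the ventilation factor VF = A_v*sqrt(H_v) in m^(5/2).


sqrt(H_v) = 1.1243
VF = 4.759 * 1.1243 = 5.3504 m^(5/2)

5.3504 m^(5/2)


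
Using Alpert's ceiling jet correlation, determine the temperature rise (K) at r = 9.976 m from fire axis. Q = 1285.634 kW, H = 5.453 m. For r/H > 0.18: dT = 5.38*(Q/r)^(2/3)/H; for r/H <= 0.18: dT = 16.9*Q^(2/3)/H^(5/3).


r/H = 9.976 / 5.453 = 1.8295
r/H > 0.18, so dT = 5.38*(Q/r)^(2/3)/H
Q/r = 128.87
(Q/r)^(2/3) = 25.514
dT = 5.38 * 25.514 / 5.453 = 25.172 K

25.172 K


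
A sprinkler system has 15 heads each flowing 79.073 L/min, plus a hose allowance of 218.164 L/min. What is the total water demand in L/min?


Sprinkler demand = 15 * 79.073 = 1186.095 L/min
Total = 1186.095 + 218.164 = 1404.259 L/min

1404.259 L/min


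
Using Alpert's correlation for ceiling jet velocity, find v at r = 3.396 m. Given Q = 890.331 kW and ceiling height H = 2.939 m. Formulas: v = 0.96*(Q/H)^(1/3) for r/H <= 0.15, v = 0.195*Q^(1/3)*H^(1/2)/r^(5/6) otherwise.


r/H = 3.396 / 2.939 = 1.1555
r/H > 0.15, so v = 0.195*Q^(1/3)*H^(1/2)/r^(5/6)
Q^(1/3) = 9.6202
H^(1/2) = 1.7144
r^(5/6) = 2.7700
v = 0.195 * 9.6202 * 1.7144 / 2.7700 = 1.1610 m/s

1.1610 m/s


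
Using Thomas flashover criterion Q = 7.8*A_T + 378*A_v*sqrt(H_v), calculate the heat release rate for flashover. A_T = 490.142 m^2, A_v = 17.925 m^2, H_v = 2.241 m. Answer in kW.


7.8*A_T = 3823.1
sqrt(H_v) = 1.4970
378*A_v*sqrt(H_v) = 10143
Q = 3823.1 + 10143 = 13966 kW

13966 kW


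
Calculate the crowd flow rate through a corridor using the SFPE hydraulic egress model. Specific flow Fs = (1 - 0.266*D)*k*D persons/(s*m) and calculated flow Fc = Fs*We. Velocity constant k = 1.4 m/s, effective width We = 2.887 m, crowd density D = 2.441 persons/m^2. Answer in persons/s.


1 - 0.266*D = 1 - 0.266*2.441 = 0.35069
Fs = 0.35069 * 1.4 * 2.441 = 1.1985 persons/(s*m)
Fc = 1.1985 * 2.887 = 3.4600 persons/s

3.4600 persons/s


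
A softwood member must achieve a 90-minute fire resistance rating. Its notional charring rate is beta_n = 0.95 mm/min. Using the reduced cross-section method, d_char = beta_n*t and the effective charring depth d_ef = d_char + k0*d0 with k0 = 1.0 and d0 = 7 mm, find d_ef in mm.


d_char = 0.95 * 90 = 85.5 mm
d_ef = 85.5 + 1.0*7 = 92.5 mm

92.5 mm


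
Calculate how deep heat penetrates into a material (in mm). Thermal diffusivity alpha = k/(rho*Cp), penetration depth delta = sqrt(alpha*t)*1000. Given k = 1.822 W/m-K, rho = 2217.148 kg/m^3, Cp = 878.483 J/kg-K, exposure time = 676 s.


alpha = 1.822 / (2217.148 * 878.483) = 9.3545e-07 m^2/s
alpha * t = 0.00063236
delta = sqrt(0.00063236) * 1000 = 25.147 mm

25.147 mm


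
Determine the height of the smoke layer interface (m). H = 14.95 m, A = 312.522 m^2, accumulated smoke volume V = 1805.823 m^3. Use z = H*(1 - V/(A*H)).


V/(A*H) = 0.38650
1 - 0.38650 = 0.61350
z = 14.95 * 0.61350 = 9.1718 m

9.1718 m


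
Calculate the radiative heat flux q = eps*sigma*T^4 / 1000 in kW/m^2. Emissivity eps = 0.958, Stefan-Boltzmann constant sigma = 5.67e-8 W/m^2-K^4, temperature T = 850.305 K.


T^4 = 5.2276e+11
q = 0.958 * 5.67e-8 * 5.2276e+11 / 1000 = 28.395 kW/m^2

28.395 kW/m^2


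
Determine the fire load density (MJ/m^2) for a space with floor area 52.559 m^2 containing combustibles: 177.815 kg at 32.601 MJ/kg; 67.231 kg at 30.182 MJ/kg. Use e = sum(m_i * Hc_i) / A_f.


Total energy = 177.815*32.601 + 67.231*30.182
= 5796.947 + 2029.166
= 7826.113 MJ
e = 7826.113 / 52.559 = 148.90 MJ/m^2

148.90 MJ/m^2


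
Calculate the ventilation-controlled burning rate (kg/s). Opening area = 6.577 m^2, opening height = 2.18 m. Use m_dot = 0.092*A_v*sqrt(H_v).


sqrt(H_v) = 1.4765
m_dot = 0.092 * 6.577 * 1.4765 = 0.89340 kg/s

0.89340 kg/s


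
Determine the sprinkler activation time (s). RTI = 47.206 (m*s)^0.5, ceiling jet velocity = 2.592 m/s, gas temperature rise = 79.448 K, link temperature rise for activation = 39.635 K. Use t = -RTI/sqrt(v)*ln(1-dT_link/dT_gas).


dT_link/dT_gas = 0.49888
ln(1 - 0.49888) = -0.69091
t = -47.206 / sqrt(2.592) * -0.69091 = 20.258 s

20.258 s


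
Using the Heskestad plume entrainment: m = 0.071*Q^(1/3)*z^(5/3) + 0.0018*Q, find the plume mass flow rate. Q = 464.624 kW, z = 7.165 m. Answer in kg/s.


Q^(1/3) = 7.7452
z^(5/3) = 26.629
First term = 0.071 * 7.7452 * 26.629 = 14.644
Second term = 0.0018 * 464.624 = 0.83632
m = 15.480 kg/s

15.480 kg/s


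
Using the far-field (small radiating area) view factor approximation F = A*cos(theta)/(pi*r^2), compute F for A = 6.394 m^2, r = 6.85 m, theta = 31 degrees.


cos(31 deg) = 0.85717
pi*r^2 = 147.41
F = 6.394 * 0.85717 / 147.41 = 0.037180

0.037180


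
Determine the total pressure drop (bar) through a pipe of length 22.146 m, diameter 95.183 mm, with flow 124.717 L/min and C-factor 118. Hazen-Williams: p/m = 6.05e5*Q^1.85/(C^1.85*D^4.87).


Q^1.85 = 7541.6
C^1.85 = 6807.4
D^4.87 = 4.3210e+09
p/m = 0.00015511 bar/m
p_total = 0.00015511 * 22.146 = 0.0034352 bar

0.0034352 bar


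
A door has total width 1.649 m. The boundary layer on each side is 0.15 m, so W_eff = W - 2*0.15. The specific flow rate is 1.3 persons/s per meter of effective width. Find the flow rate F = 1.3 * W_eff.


W_eff = 1.649 - 0.30 = 1.349 m
F = 1.3 * 1.349 = 1.7537 persons/s

1.7537 persons/s


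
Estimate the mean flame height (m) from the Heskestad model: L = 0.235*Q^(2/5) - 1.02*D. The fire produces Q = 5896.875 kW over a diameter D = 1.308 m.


Q^(2/5) = 32.229
0.235 * Q^(2/5) = 7.5738
1.02 * D = 1.3342
L = 6.2397 m

6.2397 m


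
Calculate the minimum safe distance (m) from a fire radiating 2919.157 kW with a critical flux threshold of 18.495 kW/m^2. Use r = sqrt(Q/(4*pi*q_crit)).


4*pi*q_crit = 232.42
Q/(4*pi*q_crit) = 12.560
r = sqrt(12.560) = 3.5440 m

3.5440 m


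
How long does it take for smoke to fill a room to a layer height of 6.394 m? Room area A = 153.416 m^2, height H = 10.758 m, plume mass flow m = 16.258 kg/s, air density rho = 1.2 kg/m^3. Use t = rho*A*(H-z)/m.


H - z = 4.364 m
t = 1.2 * 153.416 * 4.364 / 16.258 = 49.416 s

49.416 s


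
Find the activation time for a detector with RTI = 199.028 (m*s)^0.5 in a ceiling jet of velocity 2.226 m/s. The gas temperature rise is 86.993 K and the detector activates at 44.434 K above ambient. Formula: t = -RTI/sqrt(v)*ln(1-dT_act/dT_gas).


dT_act/dT_gas = 0.51078
ln(1 - 0.51078) = -0.71494
t = -199.028 / sqrt(2.226) * -0.71494 = 95.372 s

95.372 s


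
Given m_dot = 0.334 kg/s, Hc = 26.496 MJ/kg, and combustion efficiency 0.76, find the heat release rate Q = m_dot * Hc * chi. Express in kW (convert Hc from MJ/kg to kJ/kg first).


Hc = 26.496 MJ/kg = 26.496 * 1000 kJ/kg = 26496 kJ/kg
Q = 0.334 kg/s * 26496 kJ/kg * 0.76 = 6725.7 kW

6725.7 kW


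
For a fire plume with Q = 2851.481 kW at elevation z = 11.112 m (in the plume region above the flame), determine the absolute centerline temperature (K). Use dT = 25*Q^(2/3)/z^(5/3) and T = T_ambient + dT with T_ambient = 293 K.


Q^(2/3) = 201.09
z^(5/3) = 55.333
dT = 25 * 201.09 / 55.333 = 90.852 K
T = 293 + 90.852 = 383.85 K

383.85 K


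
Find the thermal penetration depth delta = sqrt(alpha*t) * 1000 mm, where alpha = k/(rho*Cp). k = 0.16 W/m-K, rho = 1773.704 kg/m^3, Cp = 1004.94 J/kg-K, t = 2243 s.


alpha = 0.16 / (1773.704 * 1004.94) = 8.9763e-08 m^2/s
alpha * t = 0.00020134
delta = sqrt(0.00020134) * 1000 = 14.189 mm

14.189 mm


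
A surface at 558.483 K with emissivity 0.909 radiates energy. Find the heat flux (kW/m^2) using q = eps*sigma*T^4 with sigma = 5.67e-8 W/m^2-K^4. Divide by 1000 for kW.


T^4 = 9.7284e+10
q = 0.909 * 5.67e-8 * 9.7284e+10 / 1000 = 5.0140 kW/m^2

5.0140 kW/m^2


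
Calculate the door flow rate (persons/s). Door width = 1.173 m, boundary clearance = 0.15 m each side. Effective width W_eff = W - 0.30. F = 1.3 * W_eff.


W_eff = 1.173 - 0.30 = 0.873 m
F = 1.3 * 0.873 = 1.1349 persons/s

1.1349 persons/s


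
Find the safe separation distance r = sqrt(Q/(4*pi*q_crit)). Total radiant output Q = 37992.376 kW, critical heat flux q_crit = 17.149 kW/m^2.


4*pi*q_crit = 215.50
Q/(4*pi*q_crit) = 176.30
r = sqrt(176.30) = 13.278 m

13.278 m


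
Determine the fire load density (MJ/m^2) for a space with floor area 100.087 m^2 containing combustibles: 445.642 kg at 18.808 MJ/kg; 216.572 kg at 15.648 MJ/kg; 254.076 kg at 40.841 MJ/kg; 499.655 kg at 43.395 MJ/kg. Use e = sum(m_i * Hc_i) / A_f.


Total energy = 445.642*18.808 + 216.572*15.648 + 254.076*40.841 + 499.655*43.395
= 8381.635 + 3388.919 + 10376.72 + 21682.53
= 43829.80 MJ
e = 43829.80 / 100.087 = 437.92 MJ/m^2

437.92 MJ/m^2


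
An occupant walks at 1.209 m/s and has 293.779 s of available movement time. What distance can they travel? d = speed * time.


d = 1.209 * 293.779 = 355.18 m

355.18 m


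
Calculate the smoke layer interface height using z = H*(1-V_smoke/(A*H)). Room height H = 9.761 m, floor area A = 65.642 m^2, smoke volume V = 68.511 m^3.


V/(A*H) = 0.10693
1 - 0.10693 = 0.89307
z = 9.761 * 0.89307 = 8.7173 m

8.7173 m


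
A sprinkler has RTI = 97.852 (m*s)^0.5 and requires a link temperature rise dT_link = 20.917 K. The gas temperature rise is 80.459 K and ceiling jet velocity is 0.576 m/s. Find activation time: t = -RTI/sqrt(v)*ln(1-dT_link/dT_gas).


dT_link/dT_gas = 0.25997
ln(1 - 0.25997) = -0.30107
t = -97.852 / sqrt(0.576) * -0.30107 = 38.817 s

38.817 s


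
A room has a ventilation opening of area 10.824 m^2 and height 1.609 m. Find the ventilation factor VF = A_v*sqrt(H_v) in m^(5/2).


sqrt(H_v) = 1.2685
VF = 10.824 * 1.2685 = 13.730 m^(5/2)

13.730 m^(5/2)


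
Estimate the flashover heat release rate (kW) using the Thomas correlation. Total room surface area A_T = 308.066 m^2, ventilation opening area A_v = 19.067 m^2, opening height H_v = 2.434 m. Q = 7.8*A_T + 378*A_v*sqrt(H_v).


7.8*A_T = 2402.9
sqrt(H_v) = 1.5601
378*A_v*sqrt(H_v) = 11244
Q = 2402.9 + 11244 = 13647 kW

13647 kW


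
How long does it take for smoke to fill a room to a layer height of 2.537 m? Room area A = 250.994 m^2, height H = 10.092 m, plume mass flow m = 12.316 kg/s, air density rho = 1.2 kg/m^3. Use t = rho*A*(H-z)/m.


H - z = 7.555 m
t = 1.2 * 250.994 * 7.555 / 12.316 = 184.76 s

184.76 s


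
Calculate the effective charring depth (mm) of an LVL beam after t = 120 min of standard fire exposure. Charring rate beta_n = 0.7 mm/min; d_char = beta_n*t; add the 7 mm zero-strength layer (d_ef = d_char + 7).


d_char = 0.7 * 120 = 84 mm
d_ef = 84 + 1.0*7 = 91 mm

91 mm


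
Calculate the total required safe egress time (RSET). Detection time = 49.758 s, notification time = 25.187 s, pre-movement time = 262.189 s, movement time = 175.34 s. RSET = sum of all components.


Total = 49.758 + 25.187 + 262.189 + 175.34 = 512.474 s

512.474 s


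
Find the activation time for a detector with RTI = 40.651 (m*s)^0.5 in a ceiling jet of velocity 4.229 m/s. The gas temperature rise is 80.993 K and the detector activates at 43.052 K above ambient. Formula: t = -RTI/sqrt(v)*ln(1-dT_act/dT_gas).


dT_act/dT_gas = 0.53155
ln(1 - 0.53155) = -0.75833
t = -40.651 / sqrt(4.229) * -0.75833 = 14.990 s

14.990 s


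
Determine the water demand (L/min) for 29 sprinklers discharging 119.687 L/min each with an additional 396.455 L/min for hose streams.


Sprinkler demand = 29 * 119.687 = 3470.923 L/min
Total = 3470.923 + 396.455 = 3867.378 L/min

3867.378 L/min


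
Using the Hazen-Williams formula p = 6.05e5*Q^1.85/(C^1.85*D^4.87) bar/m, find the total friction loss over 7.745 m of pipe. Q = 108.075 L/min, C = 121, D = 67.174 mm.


Q^1.85 = 5786.2
C^1.85 = 7131.0
D^4.87 = 7.9153e+08
p/m = 0.00062019 bar/m
p_total = 0.00062019 * 7.745 = 0.0048034 bar

0.0048034 bar


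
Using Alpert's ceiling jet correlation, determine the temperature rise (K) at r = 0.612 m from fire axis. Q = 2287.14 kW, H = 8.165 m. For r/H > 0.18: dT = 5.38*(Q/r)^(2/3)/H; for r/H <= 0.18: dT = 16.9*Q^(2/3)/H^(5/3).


r/H = 0.612 / 8.165 = 0.074954
r/H <= 0.18, so dT = 16.9*Q^(2/3)/H^(5/3)
Q^(2/3) = 173.59
H^(5/3) = 33.108
dT = 16.9 * 173.59 / 33.108 = 88.611 K

88.611 K


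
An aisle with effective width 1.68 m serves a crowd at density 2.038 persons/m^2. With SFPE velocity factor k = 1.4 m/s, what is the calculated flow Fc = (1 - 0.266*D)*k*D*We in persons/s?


1 - 0.266*D = 1 - 0.266*2.038 = 0.45789
Fs = 0.45789 * 1.4 * 2.038 = 1.3065 persons/(s*m)
Fc = 1.3065 * 1.68 = 2.1948 persons/s

2.1948 persons/s


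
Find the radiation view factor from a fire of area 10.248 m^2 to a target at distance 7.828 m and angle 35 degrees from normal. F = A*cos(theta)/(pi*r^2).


cos(35 deg) = 0.81915
pi*r^2 = 192.51
F = 10.248 * 0.81915 / 192.51 = 0.043607

0.043607


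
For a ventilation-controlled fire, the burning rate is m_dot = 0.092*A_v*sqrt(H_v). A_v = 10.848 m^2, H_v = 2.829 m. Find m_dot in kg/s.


sqrt(H_v) = 1.6820
m_dot = 0.092 * 10.848 * 1.6820 = 1.6786 kg/s

1.6786 kg/s


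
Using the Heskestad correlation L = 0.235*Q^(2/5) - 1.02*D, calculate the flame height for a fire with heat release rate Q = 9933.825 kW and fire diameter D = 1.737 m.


Q^(2/5) = 39.705
0.235 * Q^(2/5) = 9.3307
1.02 * D = 1.7717
L = 7.5590 m

7.5590 m


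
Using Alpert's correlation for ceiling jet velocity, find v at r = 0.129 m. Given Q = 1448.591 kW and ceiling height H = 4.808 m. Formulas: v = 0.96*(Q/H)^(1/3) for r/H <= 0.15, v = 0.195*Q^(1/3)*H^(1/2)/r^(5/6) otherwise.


r/H = 0.129 / 4.808 = 0.026830
r/H <= 0.15, so v = 0.96*(Q/H)^(1/3)
Q/H = 301.29
(Q/H)^(1/3) = 6.7039
v = 0.96 * 6.7039 = 6.4357 m/s

6.4357 m/s


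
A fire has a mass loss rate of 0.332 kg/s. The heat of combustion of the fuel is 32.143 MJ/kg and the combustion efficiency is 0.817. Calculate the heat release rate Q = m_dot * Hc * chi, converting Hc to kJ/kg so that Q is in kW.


Hc = 32.143 MJ/kg = 32.143 * 1000 kJ/kg = 32143 kJ/kg
Q = 0.332 kg/s * 32143 kJ/kg * 0.817 = 8718.6 kW

8718.6 kW


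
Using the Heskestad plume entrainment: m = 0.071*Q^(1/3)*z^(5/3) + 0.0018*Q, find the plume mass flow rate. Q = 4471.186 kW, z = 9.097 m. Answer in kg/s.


Q^(1/3) = 16.474
z^(5/3) = 39.643
First term = 0.071 * 16.474 * 39.643 = 46.369
Second term = 0.0018 * 4471.186 = 8.0481
m = 54.417 kg/s

54.417 kg/s


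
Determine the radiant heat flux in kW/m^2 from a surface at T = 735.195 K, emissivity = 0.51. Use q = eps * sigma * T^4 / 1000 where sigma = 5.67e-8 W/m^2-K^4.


T^4 = 2.9215e+11
q = 0.51 * 5.67e-8 * 2.9215e+11 / 1000 = 8.4482 kW/m^2

8.4482 kW/m^2
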